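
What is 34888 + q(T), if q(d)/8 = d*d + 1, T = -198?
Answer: 348528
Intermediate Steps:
q(d) = 8 + 8*d² (q(d) = 8*(d*d + 1) = 8*(d² + 1) = 8*(1 + d²) = 8 + 8*d²)
34888 + q(T) = 34888 + (8 + 8*(-198)²) = 34888 + (8 + 8*39204) = 34888 + (8 + 313632) = 34888 + 313640 = 348528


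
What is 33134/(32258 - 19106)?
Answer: 16567/6576 ≈ 2.5193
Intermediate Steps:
33134/(32258 - 19106) = 33134/13152 = 33134*(1/13152) = 16567/6576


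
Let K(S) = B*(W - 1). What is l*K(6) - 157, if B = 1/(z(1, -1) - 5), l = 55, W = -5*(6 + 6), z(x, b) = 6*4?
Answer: -6338/19 ≈ -333.58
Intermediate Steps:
z(x, b) = 24
W = -60 (W = -5*12 = -60)
B = 1/19 (B = 1/(24 - 5) = 1/19 ≈ 0.052632)
K(S) = -61/19 (K(S) = (-60 - 1)/19 = (1/19)*(-61) = -61/19)
l*K(6) - 157 = 55*(-61/19) - 157 = -3355/19 - 157 = -6338/19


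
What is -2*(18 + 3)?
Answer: -42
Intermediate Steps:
-2*(18 + 3) = -2*21 = -42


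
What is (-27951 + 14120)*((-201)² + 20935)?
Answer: -848338216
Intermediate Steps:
(-27951 + 14120)*((-201)² + 20935) = -13831*(40401 + 20935) = -13831*61336 = -848338216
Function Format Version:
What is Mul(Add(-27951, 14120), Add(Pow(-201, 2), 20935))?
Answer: -848338216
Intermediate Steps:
Mul(Add(-27951, 14120), Add(Pow(-201, 2), 20935)) = Mul(-13831, Add(40401, 20935)) = Mul(-13831, 61336) = -848338216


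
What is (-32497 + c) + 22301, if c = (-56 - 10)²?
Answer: -5840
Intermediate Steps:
c = 4356 (c = (-66)² = 4356)
(-32497 + c) + 22301 = (-32497 + 4356) + 22301 = -28141 + 22301 = -5840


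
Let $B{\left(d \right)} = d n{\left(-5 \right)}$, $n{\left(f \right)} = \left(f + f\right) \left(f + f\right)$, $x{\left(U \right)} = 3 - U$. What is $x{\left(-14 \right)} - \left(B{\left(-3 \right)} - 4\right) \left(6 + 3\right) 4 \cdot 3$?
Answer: $32849$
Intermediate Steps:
$n{\left(f \right)} = 4 f^{2}$ ($n{\left(f \right)} = 2 f 2 f = 4 f^{2}$)
$B{\left(d \right)} = 100 d$ ($B{\left(d \right)} = d 4 \left(-5\right)^{2} = d 4 \cdot 25 = d 100 = 100 d$)
$x{\left(-14 \right)} - \left(B{\left(-3 \right)} - 4\right) \left(6 + 3\right) 4 \cdot 3 = \left(3 - -14\right) - \left(100 \left(-3\right) - 4\right) \left(6 + 3\right) 4 \cdot 3 = \left(3 + 14\right) - \left(-300 - 4\right) 9 \cdot 4 \cdot 3 = 17 - \left(-304\right) 9 \cdot 4 \cdot 3 = 17 - \left(-2736\right) 4 \cdot 3 = 17 - \left(-10944\right) 3 = 17 - -32832 = 17 + 32832 = 32849$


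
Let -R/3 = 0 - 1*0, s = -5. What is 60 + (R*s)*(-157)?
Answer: 60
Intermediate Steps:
R = 0 (R = -3*(0 - 1*0) = -3*(0 + 0) = -3*0 = 0)
60 + (R*s)*(-157) = 60 + (0*(-5))*(-157) = 60 + 0*(-157) = 60 + 0 = 60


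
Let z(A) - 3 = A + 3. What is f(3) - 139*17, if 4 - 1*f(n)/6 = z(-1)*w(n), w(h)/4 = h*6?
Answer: -4499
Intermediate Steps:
z(A) = 6 + A (z(A) = 3 + (A + 3) = 3 + (3 + A) = 6 + A)
w(h) = 24*h (w(h) = 4*(h*6) = 4*(6*h) = 24*h)
f(n) = 24 - 720*n (f(n) = 24 - 6*(6 - 1)*24*n = 24 - 30*24*n = 24 - 720*n)
f(3) - 139*17 = (24 - 720*3) - 139*17 = (24 - 2160) - 2363 = -2136 - 2363 = -4499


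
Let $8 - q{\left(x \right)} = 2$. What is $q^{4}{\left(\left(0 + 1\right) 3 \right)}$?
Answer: $1296$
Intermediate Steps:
$q{\left(x \right)} = 6$ ($q{\left(x \right)} = 8 - 2 = 6$)
$q^{4}{\left(\left(0 + 1\right) 3 \right)} = 6^{4} = 1296$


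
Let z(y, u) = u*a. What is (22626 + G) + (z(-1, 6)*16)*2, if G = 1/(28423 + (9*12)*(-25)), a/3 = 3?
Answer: 626457943/25723 ≈ 24354.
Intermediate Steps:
a = 9 (a = 3*3 = 9)
z(y, u) = 9*u (z(y, u) = u*9 = 9*u)
G = 1/25723 (G = 1/(28423 + 108*(-25)) = 1/(28423 - 2700) = 1/25723 ≈ 3.8876e-5)
(22626 + G) + (z(-1, 6)*16)*2 = (22626 + 1/25723) + ((9*6)*16)*2 = 582008599/25723 + (54*16)*2 = 582008599/25723 + 864*2 = 582008599/25723 + 1728 = 626457943/25723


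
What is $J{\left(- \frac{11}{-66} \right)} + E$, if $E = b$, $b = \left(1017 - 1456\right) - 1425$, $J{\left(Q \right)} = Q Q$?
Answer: $- \frac{67103}{36} \approx -1864.0$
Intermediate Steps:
$J{\left(Q \right)} = Q^{2}$
$b = -1864$ ($b = -439 - 1425 = -1864$)
$E = -1864$
$J{\left(- \frac{11}{-66} \right)} + E = \left(- \frac{11}{-66}\right)^{2} - 1864 = \left(\left(-11\right) \left(- \frac{1}{66}\right)\right)^{2} - 1864 = \left(\frac{1}{6}\right)^{2} - 1864 = \frac{1}{36} - 1864 = - \frac{67103}{36}$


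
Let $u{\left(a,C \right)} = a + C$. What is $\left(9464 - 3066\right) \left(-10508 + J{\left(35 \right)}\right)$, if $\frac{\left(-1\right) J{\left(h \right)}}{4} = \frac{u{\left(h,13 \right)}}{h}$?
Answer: $- \frac{336326408}{5} \approx -6.7265 \cdot 10^{7}$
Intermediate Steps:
$u{\left(a,C \right)} = C + a$
$J{\left(h \right)} = - \frac{4 \left(13 + h\right)}{h}$ ($J{\left(h \right)} = - 4 \frac{13 + h}{h} = - \frac{4 \left(13 + h\right)}{h}$)
$\left(9464 - 3066\right) \left(-10508 + J{\left(35 \right)}\right) = \left(9464 - 3066\right) \left(-10508 - \left(4 + \frac{52}{35}\right)\right) = 6398 \left(-10508 - \frac{192}{35}\right) = 6398 \left(- \frac{367972}{35}\right) = - \frac{336326408}{5}$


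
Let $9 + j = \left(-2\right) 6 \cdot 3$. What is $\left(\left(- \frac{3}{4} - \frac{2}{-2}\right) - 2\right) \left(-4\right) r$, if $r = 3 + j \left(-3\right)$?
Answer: $966$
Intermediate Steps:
$j = -45$ ($j = -9 + \left(-2\right) 6 \cdot 3 = -9 - 36 = -45$)
$r = 138$ ($r = 3 - -135 = 3 + 135 = 138$)
$\left(\left(- \frac{3}{4} - \frac{2}{-2}\right) - 2\right) \left(-4\right) r = \left(\left(- \frac{3}{4} - \frac{2}{-2}\right) - 2\right) \left(-4\right) 138 = \left(\left(\left(-3\right) \frac{1}{4} - -1\right) - 2\right) \left(-4\right) 138 = \left(\left(- \frac{3}{4} + 1\right) - 2\right) \left(-4\right) 138 = \left(\frac{1}{4} - 2\right) \left(-4\right) 138 = \left(- \frac{7}{4}\right) \left(-4\right) 138 = 7 \cdot 138 = 966$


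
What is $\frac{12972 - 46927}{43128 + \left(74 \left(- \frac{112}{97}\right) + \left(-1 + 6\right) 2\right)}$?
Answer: $- \frac{3293635}{4176098} \approx -0.78869$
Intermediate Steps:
$\frac{12972 - 46927}{43128 + \left(74 \left(- \frac{112}{97}\right) + \left(-1 + 6\right) 2\right)} = - \frac{33955}{43128 + \left(74 \left(\left(-112\right) \frac{1}{97}\right) + 5 \cdot 2\right)} = - \frac{33955}{43128 + \left(74 \left(- \frac{112}{97}\right) + 10\right)} = - \frac{33955}{43128 + \left(- \frac{8288}{97} + 10\right)} = - \frac{33955}{43128 - \frac{7318}{97}} = - \frac{33955}{\frac{4176098}{97}} = \left(-33955\right) \frac{97}{4176098} = - \frac{3293635}{4176098}$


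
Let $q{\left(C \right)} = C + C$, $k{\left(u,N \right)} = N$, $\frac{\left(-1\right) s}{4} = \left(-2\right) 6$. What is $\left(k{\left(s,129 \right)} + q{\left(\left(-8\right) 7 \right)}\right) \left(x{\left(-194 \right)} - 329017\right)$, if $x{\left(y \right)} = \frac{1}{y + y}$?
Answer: $- \frac{2170196149}{388} \approx -5.5933 \cdot 10^{6}$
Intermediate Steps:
$s = 48$ ($s = - 4 \left(\left(-2\right) 6\right) = \left(-4\right) \left(-12\right) = 48$)
$q{\left(C \right)} = 2 C$
$x{\left(y \right)} = \frac{1}{2 y}$
$\left(k{\left(s,129 \right)} + q{\left(\left(-8\right) 7 \right)}\right) \left(x{\left(-194 \right)} - 329017\right) = \left(129 + 2 \left(\left(-8\right) 7\right)\right) \left(\frac{1}{2 \left(-194\right)} - 329017\right) = \left(129 + 2 \left(-56\right)\right) \left(\frac{1}{2} \left(- \frac{1}{194}\right) - 329017\right) = \left(129 - 112\right) \left(- \frac{1}{388} - 329017\right) = 17 \left(- \frac{127658597}{388}\right) = - \frac{2170196149}{388}$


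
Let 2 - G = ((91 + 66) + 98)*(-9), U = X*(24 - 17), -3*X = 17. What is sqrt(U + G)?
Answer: 2*sqrt(5079)/3 ≈ 47.511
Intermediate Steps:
X = -17/3 (X = -1/3*17 = -17/3 ≈ -5.6667)
U = -119/3 (U = -17*(24 - 17)/3 = -17/3*7 = -119/3 ≈ -39.667)
G = 2297 (G = 2 - ((91 + 66) + 98)*(-9) = 2 - (157 + 98)*(-9) = 2 - 255*(-9) = 2 - 1*(-2295) = 2 + 2295 = 2297)
sqrt(U + G) = sqrt(-119/3 + 2297) = sqrt(6772/3) = 2*sqrt(5079)/3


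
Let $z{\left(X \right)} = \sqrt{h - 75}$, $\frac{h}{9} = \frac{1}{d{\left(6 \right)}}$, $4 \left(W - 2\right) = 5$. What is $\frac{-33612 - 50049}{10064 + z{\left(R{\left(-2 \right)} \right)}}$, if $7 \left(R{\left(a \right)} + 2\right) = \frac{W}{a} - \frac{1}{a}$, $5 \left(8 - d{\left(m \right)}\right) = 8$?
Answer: $- \frac{26942857728}{3241093427} + \frac{334644 i \sqrt{4710}}{3241093427} \approx -8.3129 + 0.007086 i$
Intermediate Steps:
$W = \frac{13}{4}$ ($W = 2 + \frac{1}{4} \cdot 5 = 2 + \frac{5}{4} = \frac{13}{4} \approx 3.25$)
$d{\left(m \right)} = \frac{32}{5}$ ($d{\left(m \right)} = 8 - \frac{8}{5} = \frac{32}{5}$)
$R{\left(a \right)} = -2 + \frac{9}{28 a}$ ($R{\left(a \right)} = -2 + \frac{\frac{13}{4 a} - \frac{1}{a}}{7} = -2 + \frac{\frac{9}{4} \frac{1}{a}}{7} = -2 + \frac{9}{28 a}$)
$h = \frac{45}{32}$ ($h = \frac{9}{\frac{32}{5}} = 9 \cdot \frac{5}{32} = \frac{45}{32} \approx 1.4063$)
$z{\left(X \right)} = \frac{i \sqrt{4710}}{8}$ ($z{\left(X \right)} = \sqrt{\frac{45}{32} - 75} = \sqrt{- \frac{2355}{32}} = \frac{i \sqrt{4710}}{8}$)
$\frac{-33612 - 50049}{10064 + z{\left(R{\left(-2 \right)} \right)}} = \frac{-33612 - 50049}{10064 + \frac{i \sqrt{4710}}{8}} = - \frac{83661}{10064 + \frac{i \sqrt{4710}}{8}}$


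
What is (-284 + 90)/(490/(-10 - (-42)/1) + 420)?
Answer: -3104/6965 ≈ -0.44566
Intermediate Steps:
(-284 + 90)/(490/(-10 - (-42)/1) + 420) = -194/(490/(-10 - (-42)) + 420) = -194/(490/(-10 - 7*(-6)) + 420) = -194/(490/(-10 + 42) + 420) = -194/(490/32 + 420) = -194/(490*(1/32) + 420) = -194/(245/16 + 420) = -194/6965/16 = -194*16/6965 = -3104/6965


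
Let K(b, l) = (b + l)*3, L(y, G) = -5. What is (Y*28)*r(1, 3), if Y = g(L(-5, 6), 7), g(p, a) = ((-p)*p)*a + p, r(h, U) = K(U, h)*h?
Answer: -60480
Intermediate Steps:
K(b, l) = 3*b + 3*l
r(h, U) = h*(3*U + 3*h) (r(h, U) = (3*U + 3*h)*h = h*(3*U + 3*h))
g(p, a) = p - a*p**2 (g(p, a) = (-p**2)*a + p = -a*p**2 + p = p - a*p**2)
Y = -180 (Y = -5*(1 - 1*7*(-5)) = -5*(1 + 35) = -5*36 = -180)
(Y*28)*r(1, 3) = (-180*28)*(3*1*(3 + 1)) = -15120*4 = -5040*12 = -60480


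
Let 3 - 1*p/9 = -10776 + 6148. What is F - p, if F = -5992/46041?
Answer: -1918948831/46041 ≈ -41679.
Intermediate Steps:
p = 41679 (p = 27 - 9*(-10776 + 6148) = 27 - 9*(-4628) = 27 + 41652 = 41679)
F = -5992/46041 (F = -5992*1/46041 = -5992/46041 ≈ -0.13014)
F - p = -5992/46041 - 1*41679 = -5992/46041 - 41679 = -1918948831/46041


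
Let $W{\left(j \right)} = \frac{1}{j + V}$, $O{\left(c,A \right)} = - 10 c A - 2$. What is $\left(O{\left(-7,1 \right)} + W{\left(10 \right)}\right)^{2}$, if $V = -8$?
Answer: $\frac{18769}{4} \approx 4692.3$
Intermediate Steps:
$O{\left(c,A \right)} = -2 - 10 A c$ ($O{\left(c,A \right)} = - 10 A c - 2 = -2 - 10 A c$)
$W{\left(j \right)} = \frac{1}{-8 + j}$ ($W{\left(j \right)} = \frac{1}{j - 8} = \frac{1}{-8 + j}$)
$\left(O{\left(-7,1 \right)} + W{\left(10 \right)}\right)^{2} = \left(\left(-2 - 10 \left(-7\right)\right) + \frac{1}{-8 + 10}\right)^{2} = \left(\left(-2 + 70\right) + \frac{1}{2}\right)^{2} = \left(68 + \frac{1}{2}\right)^{2} = \left(\frac{137}{2}\right)^{2} = \frac{18769}{4}$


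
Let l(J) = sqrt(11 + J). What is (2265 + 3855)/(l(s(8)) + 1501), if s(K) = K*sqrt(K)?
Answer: 6120/(1501 + sqrt(11 + 16*sqrt(2))) ≈ 4.0616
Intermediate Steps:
s(K) = K**(3/2)
(2265 + 3855)/(l(s(8)) + 1501) = (2265 + 3855)/(sqrt(11 + 8**(3/2)) + 1501) = 6120/(sqrt(11 + 16*sqrt(2)) + 1501) = 6120/(1501 + sqrt(11 + 16*sqrt(2)))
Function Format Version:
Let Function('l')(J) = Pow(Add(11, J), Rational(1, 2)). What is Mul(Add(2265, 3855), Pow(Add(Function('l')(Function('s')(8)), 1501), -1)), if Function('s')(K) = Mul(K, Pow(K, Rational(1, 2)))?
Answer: Mul(6120, Pow(Add(1501, Pow(Add(11, Mul(16, Pow(2, Rational(1, 2)))), Rational(1, 2))), -1)) ≈ 4.0616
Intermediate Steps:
Function('s')(K) = Pow(K, Rational(3, 2))
Mul(Add(2265, 3855), Pow(Add(Function('l')(Function('s')(8)), 1501), -1)) = Mul(Add(2265, 3855), Pow(Add(Pow(Add(11, Pow(8, Rational(3, 2))), Rational(1, 2)), 1501), -1)) = Mul(6120, Pow(Add(Pow(Add(11, Mul(16, Pow(2, Rational(1, 2)))), Rational(1, 2)), 1501), -1)) = Mul(6120, Pow(Add(1501, Pow(Add(11, Mul(16, Pow(2, Rational(1, 2)))), Rational(1, 2))), -1))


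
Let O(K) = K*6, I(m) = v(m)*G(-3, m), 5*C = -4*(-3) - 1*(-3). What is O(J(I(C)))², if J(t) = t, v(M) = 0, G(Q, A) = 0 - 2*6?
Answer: 0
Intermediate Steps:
G(Q, A) = -12 (G(Q, A) = 0 - 12 = -12)
C = 3 (C = (-4*(-3) - 1*(-3))/5 = (12 + 3)/5 = (⅕)*15 = 3)
I(m) = 0 (I(m) = 0*(-12) = 0)
O(K) = 6*K
O(J(I(C)))² = (6*0)² = 0² = 0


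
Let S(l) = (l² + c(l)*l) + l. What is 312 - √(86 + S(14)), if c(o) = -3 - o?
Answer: 312 - √58 ≈ 304.38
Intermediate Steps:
S(l) = l + l² + l*(-3 - l) (S(l) = (l² + (-3 - l)*l) + l = (l² + l*(-3 - l)) + l = l + l² + l*(-3 - l))
312 - √(86 + S(14)) = 312 - √(86 - 2*14) = 312 - √(86 - 28) = 312 - √58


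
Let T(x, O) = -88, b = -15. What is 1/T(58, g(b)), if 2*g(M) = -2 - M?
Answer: -1/88 ≈ -0.011364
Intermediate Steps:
g(M) = -1 - M/2 (g(M) = (-2 - M)/2 = -1 - M/2)
1/T(58, g(b)) = 1/(-88) = -1/88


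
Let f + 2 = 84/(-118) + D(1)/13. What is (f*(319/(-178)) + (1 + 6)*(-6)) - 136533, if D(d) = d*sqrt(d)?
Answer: -18645393751/136526 ≈ -1.3657e+5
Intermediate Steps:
D(d) = d**(3/2)
f = -2021/767 (f = -2 + (84/(-118) + 1**(3/2)/13) = -2 + (84*(-1/118) + 1*(1/13)) = -2 + (-42/59 + 1/13) = -2 - 487/767 = -2021/767 ≈ -2.6349)
(f*(319/(-178)) + (1 + 6)*(-6)) - 136533 = (-644699/(767*(-178)) + (1 + 6)*(-6)) - 136533 = (-644699*(-1)/(767*178) + 7*(-6)) - 136533 = (-2021/767*(-319/178) - 42) - 136533 = (644699/136526 - 42) - 136533 = -5089393/136526 - 136533 = -18645393751/136526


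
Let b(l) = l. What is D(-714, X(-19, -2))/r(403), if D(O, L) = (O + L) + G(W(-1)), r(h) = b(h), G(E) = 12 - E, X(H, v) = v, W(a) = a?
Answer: -703/403 ≈ -1.7444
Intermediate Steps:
r(h) = h
D(O, L) = 13 + L + O (D(O, L) = (O + L) + (12 - 1*(-1)) = (L + O) + (12 + 1) = (L + O) + 13 = 13 + L + O)
D(-714, X(-19, -2))/r(403) = (13 - 2 - 714)/403 = -703*1/403 = -703/403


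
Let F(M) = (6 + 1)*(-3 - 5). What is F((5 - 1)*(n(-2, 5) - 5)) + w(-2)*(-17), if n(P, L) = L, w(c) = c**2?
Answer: -124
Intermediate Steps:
F(M) = -56 (F(M) = 7*(-8) = -56)
F((5 - 1)*(n(-2, 5) - 5)) + w(-2)*(-17) = -56 + (-2)**2*(-17) = -56 + 4*(-17) = -56 - 68 = -124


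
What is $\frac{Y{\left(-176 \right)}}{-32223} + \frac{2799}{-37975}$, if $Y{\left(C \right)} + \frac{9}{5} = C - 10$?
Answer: $- \frac{27686824}{407889475} \approx -0.067878$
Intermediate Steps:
$Y{\left(C \right)} = - \frac{59}{5} + C$ ($Y{\left(C \right)} = - \frac{9}{5} + \left(C - 10\right) = - \frac{9}{5} + \left(-10 + C\right) = - \frac{59}{5} + C$)
$\frac{Y{\left(-176 \right)}}{-32223} + \frac{2799}{-37975} = \frac{- \frac{59}{5} - 176}{-32223} + \frac{2799}{-37975} = \left(- \frac{939}{5}\right) \left(- \frac{1}{32223}\right) + 2799 \left(- \frac{1}{37975}\right) = \frac{313}{53705} - \frac{2799}{37975} = - \frac{27686824}{407889475}$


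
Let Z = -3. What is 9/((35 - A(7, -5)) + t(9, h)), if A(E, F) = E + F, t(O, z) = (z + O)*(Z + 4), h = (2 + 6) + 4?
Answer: 1/6 ≈ 0.16667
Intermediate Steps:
h = 12 (h = 8 + 4 = 12)
t(O, z) = O + z (t(O, z) = (z + O)*(-3 + 4) = (O + z)*1 = O + z)
9/((35 - A(7, -5)) + t(9, h)) = 9/((35 - (7 - 5)) + (9 + 12)) = 9/((35 - 1*2) + 21) = 9/((35 - 2) + 21) = 9/(33 + 21) = 9/54 = (1/54)*9 = 1/6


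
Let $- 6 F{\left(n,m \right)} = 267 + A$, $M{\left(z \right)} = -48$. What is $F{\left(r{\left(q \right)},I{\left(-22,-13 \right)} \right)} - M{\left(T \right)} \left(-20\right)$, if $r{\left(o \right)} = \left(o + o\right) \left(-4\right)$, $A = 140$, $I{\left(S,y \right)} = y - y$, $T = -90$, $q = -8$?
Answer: $- \frac{6167}{6} \approx -1027.8$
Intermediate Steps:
$I{\left(S,y \right)} = 0$
$r{\left(o \right)} = - 8 o$ ($r{\left(o \right)} = 2 o \left(-4\right) = - 8 o$)
$F{\left(n,m \right)} = - \frac{407}{6}$ ($F{\left(n,m \right)} = - \frac{267 + 140}{6} = \left(- \frac{1}{6}\right) 407 = - \frac{407}{6}$)
$F{\left(r{\left(q \right)},I{\left(-22,-13 \right)} \right)} - M{\left(T \right)} \left(-20\right) = - \frac{407}{6} - \left(-48\right) \left(-20\right) = - \frac{407}{6} - 960 = - \frac{6167}{6}$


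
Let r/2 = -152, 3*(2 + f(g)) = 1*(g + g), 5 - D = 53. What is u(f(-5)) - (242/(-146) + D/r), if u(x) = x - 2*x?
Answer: 28432/4161 ≈ 6.8330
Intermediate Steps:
D = -48 (D = 5 - 1*53 = 5 - 53 = -48)
f(g) = -2 + 2*g/3 (f(g) = -2 + (1*(g + g))/3 = -2 + (1*(2*g))/3 = -2 + (2*g)/3 = -2 + 2*g/3)
r = -304 (r = 2*(-152) = -304)
u(x) = -x
u(f(-5)) - (242/(-146) + D/r) = -(-2 + (2/3)*(-5)) - (242/(-146) - 48/(-304)) = -(-2 - 10/3) - (242*(-1/146) - 48*(-1/304)) = -1*(-16/3) - (-121/73 + 3/19) = 16/3 - 1*(-2080/1387) = 16/3 + 2080/1387 = 28432/4161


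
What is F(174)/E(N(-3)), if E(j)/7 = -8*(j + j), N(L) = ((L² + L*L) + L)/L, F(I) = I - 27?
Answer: 21/80 ≈ 0.26250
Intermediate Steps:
F(I) = -27 + I
N(L) = (L + 2*L²)/L (N(L) = ((L² + L²) + L)/L = (2*L² + L)/L = (L + 2*L²)/L)
E(j) = -112*j (E(j) = 7*(-8*(j + j)) = 7*(-16*j) = -112*j)
F(174)/E(N(-3)) = (-27 + 174)/((-112*(1 + 2*(-3)))) = 147/((-112*(1 - 6))) = 147/((-112*(-5))) = 147/560 = 147*(1/560) = 21/80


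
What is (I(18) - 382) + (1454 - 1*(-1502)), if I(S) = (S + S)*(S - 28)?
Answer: 2214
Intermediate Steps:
I(S) = 2*S*(-28 + S) (I(S) = (2*S)*(-28 + S) = 2*S*(-28 + S))
(I(18) - 382) + (1454 - 1*(-1502)) = (2*18*(-28 + 18) - 382) + (1454 - 1*(-1502)) = (2*18*(-10) - 382) + (1454 + 1502) = (-360 - 382) + 2956 = -742 + 2956 = 2214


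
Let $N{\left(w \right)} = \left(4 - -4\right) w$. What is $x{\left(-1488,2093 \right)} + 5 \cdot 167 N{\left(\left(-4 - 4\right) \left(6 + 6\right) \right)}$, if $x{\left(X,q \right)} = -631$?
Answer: $-641911$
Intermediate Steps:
$N{\left(w \right)} = 8 w$ ($N{\left(w \right)} = \left(4 + 4\right) w = 8 w$)
$x{\left(-1488,2093 \right)} + 5 \cdot 167 N{\left(\left(-4 - 4\right) \left(6 + 6\right) \right)} = -631 + 5 \cdot 167 \cdot 8 \left(-4 - 4\right) \left(6 + 6\right) = -631 + 835 \cdot 8 \left(\left(-8\right) 12\right) = -631 + 835 \cdot 8 \left(-96\right) = -631 + 835 \left(-768\right) = -631 - 641280 = -641911$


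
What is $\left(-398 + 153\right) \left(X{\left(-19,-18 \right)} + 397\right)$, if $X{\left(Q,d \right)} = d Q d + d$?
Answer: $1415365$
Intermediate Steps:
$X{\left(Q,d \right)} = d + Q d^{2}$ ($X{\left(Q,d \right)} = Q d d + d = Q d^{2} + d = d + Q d^{2}$)
$\left(-398 + 153\right) \left(X{\left(-19,-18 \right)} + 397\right) = \left(-398 + 153\right) \left(- 18 \left(1 - -342\right) + 397\right) = - 245 \left(- 18 \left(1 + 342\right) + 397\right) = - 245 \left(\left(-18\right) 343 + 397\right) = - 245 \left(-6174 + 397\right) = \left(-245\right) \left(-5777\right) = 1415365$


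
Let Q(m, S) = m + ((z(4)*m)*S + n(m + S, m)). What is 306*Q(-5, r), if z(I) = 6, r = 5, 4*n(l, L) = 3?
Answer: -94401/2 ≈ -47201.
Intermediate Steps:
n(l, L) = 3/4 (n(l, L) = (1/4)*3 = 3/4)
Q(m, S) = 3/4 + m + 6*S*m (Q(m, S) = m + ((6*m)*S + 3/4) = m + (6*S*m + 3/4) = m + (3/4 + 6*S*m) = 3/4 + m + 6*S*m)
306*Q(-5, r) = 306*(3/4 - 5 + 6*5*(-5)) = 306*(3/4 - 5 - 150) = 306*(-617/4) = -94401/2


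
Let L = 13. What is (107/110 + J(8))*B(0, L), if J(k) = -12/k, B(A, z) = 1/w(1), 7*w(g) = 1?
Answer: -203/55 ≈ -3.6909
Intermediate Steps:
w(g) = 1/7 (w(g) = (1/7)*1 = 1/7)
B(A, z) = 7 (B(A, z) = 1/(1/7) = 7)
(107/110 + J(8))*B(0, L) = (107/110 - 12/8)*7 = (107*(1/110) - 12*1/8)*7 = (107/110 - 3/2)*7 = -29/55*7 = -203/55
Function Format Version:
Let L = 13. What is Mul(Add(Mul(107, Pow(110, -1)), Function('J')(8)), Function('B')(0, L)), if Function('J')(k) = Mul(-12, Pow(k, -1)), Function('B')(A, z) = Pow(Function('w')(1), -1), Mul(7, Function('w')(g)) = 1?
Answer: Rational(-203, 55) ≈ -3.6909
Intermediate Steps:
Function('w')(g) = Rational(1, 7) (Function('w')(g) = Mul(Rational(1, 7), 1) = Rational(1, 7))
Function('B')(A, z) = 7 (Function('B')(A, z) = Pow(Rational(1, 7), -1) = 7)
Mul(Add(Mul(107, Pow(110, -1)), Function('J')(8)), Function('B')(0, L)) = Mul(Add(Mul(107, Pow(110, -1)), Mul(-12, Pow(8, -1))), 7) = Mul(Add(Mul(107, Rational(1, 110)), Mul(-12, Rational(1, 8))), 7) = Mul(Add(Rational(107, 110), Rational(-3, 2)), 7) = Mul(Rational(-29, 55), 7) = Rational(-203, 55)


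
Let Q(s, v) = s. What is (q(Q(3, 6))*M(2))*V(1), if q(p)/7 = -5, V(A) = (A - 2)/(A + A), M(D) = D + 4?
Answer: 105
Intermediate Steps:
M(D) = 4 + D
V(A) = (-2 + A)/(2*A) (V(A) = (-2 + A)/((2*A)) = (-2 + A)*(1/(2*A)) = (-2 + A)/(2*A))
q(p) = -35 (q(p) = 7*(-5) = -35)
(q(Q(3, 6))*M(2))*V(1) = (-35*(4 + 2))*((½)*(-2 + 1)/1) = (-35*6)*((½)*1*(-1)) = -210*(-½) = 105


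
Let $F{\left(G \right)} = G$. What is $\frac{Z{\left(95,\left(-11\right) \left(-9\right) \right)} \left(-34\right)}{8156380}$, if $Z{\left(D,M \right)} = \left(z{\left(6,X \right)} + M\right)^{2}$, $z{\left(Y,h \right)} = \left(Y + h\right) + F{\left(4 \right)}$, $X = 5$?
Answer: $- \frac{110466}{2039095} \approx -0.054174$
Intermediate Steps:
$z{\left(Y,h \right)} = 4 + Y + h$ ($z{\left(Y,h \right)} = \left(Y + h\right) + 4 = 4 + Y + h$)
$Z{\left(D,M \right)} = \left(15 + M\right)^{2}$ ($Z{\left(D,M \right)} = \left(\left(4 + 6 + 5\right) + M\right)^{2} = \left(15 + M\right)^{2}$)
$\frac{Z{\left(95,\left(-11\right) \left(-9\right) \right)} \left(-34\right)}{8156380} = \frac{\left(15 - -99\right)^{2} \left(-34\right)}{8156380} = \left(15 + 99\right)^{2} \left(-34\right) \frac{1}{8156380} = 114^{2} \left(-34\right) \frac{1}{8156380} = 12996 \left(-34\right) \frac{1}{8156380} = \left(-441864\right) \frac{1}{8156380} = - \frac{110466}{2039095}$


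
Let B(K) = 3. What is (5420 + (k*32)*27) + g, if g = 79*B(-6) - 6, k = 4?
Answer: 9107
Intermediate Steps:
g = 231 (g = 79*3 - 6 = 237 - 6 = 231)
(5420 + (k*32)*27) + g = (5420 + (4*32)*27) + 231 = (5420 + 128*27) + 231 = (5420 + 3456) + 231 = 8876 + 231 = 9107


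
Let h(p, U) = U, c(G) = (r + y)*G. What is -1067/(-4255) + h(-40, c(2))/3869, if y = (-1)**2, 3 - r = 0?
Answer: 4162263/16462595 ≈ 0.25283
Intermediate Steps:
r = 3 (r = 3 - 1*0 = 3 + 0 = 3)
y = 1
c(G) = 4*G (c(G) = (3 + 1)*G = 4*G)
-1067/(-4255) + h(-40, c(2))/3869 = -1067/(-4255) + (4*2)/3869 = -1067*(-1/4255) + 8*(1/3869) = 1067/4255 + 8/3869 = 4162263/16462595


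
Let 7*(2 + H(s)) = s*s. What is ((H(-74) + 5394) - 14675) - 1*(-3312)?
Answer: -36321/7 ≈ -5188.7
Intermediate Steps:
H(s) = -2 + s²/7 (H(s) = -2 + (s*s)/7 = -2 + s²/7)
((H(-74) + 5394) - 14675) - 1*(-3312) = (((-2 + (⅐)*(-74)²) + 5394) - 14675) - 1*(-3312) = (((-2 + (⅐)*5476) + 5394) - 14675) + 3312 = (((-2 + 5476/7) + 5394) - 14675) + 3312 = ((5462/7 + 5394) - 14675) + 3312 = (43220/7 - 14675) + 3312 = -59505/7 + 3312 = -36321/7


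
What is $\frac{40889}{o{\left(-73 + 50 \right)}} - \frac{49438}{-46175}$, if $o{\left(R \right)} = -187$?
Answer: $- \frac{1878804669}{8634725} \approx -217.59$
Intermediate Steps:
$\frac{40889}{o{\left(-73 + 50 \right)}} - \frac{49438}{-46175} = \frac{40889}{-187} - \frac{49438}{-46175} = 40889 \left(- \frac{1}{187}\right) - - \frac{49438}{46175} = - \frac{40889}{187} + \frac{49438}{46175} = - \frac{1878804669}{8634725}$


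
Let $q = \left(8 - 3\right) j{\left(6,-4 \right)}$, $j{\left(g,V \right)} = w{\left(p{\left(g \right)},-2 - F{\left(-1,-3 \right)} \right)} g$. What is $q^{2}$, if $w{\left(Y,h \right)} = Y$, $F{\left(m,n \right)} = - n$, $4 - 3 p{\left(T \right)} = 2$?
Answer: $400$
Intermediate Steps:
$p{\left(T \right)} = \frac{2}{3}$ ($p{\left(T \right)} = \frac{4}{3} - \frac{2}{3} = \frac{2}{3}$)
$j{\left(g,V \right)} = \frac{2 g}{3}$
$q = 20$ ($q = \left(8 - 3\right) \frac{2}{3} \cdot 6 = 5 \cdot 4 = 20$)
$q^{2} = 20^{2} = 400$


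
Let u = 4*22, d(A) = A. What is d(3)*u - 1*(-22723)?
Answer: 22987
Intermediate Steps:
u = 88
d(3)*u - 1*(-22723) = 3*88 - 1*(-22723) = 264 + 22723 = 22987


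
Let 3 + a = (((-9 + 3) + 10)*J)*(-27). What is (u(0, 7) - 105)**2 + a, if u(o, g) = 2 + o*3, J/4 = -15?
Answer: 17086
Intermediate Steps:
J = -60 (J = 4*(-15) = -60)
u(o, g) = 2 + 3*o
a = 6477 (a = -3 + (((-9 + 3) + 10)*(-60))*(-27) = -3 + ((-6 + 10)*(-60))*(-27) = -3 + (4*(-60))*(-27) = -3 - 240*(-27) = -3 + 6480 = 6477)
(u(0, 7) - 105)**2 + a = ((2 + 3*0) - 105)**2 + 6477 = ((2 + 0) - 105)**2 + 6477 = (2 - 105)**2 + 6477 = (-103)**2 + 6477 = 10609 + 6477 = 17086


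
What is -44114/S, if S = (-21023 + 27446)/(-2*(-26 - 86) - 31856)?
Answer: 465138016/2141 ≈ 2.1725e+5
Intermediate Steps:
S = -2141/10544 (S = 6423/(-2*(-112) - 31856) = 6423/(224 - 31856) = 6423/(-31632) = 6423*(-1/31632) = -2141/10544 ≈ -0.20305)
-44114/S = -44114/(-2141/10544) = -44114*(-10544/2141) = 465138016/2141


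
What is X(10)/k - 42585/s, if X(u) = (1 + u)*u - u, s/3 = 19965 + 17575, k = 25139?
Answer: -70618821/188743612 ≈ -0.37415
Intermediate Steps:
s = 112620 (s = 3*(19965 + 17575) = 3*37540 = 112620)
X(u) = -u + u*(1 + u) (X(u) = u*(1 + u) - u = -u + u*(1 + u))
X(10)/k - 42585/s = 10²/25139 - 42585/112620 = 100*(1/25139) - 42585*1/112620 = 100/25139 - 2839/7508 = -70618821/188743612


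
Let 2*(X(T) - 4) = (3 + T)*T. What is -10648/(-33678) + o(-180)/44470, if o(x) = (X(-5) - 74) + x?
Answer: 46526545/149766066 ≈ 0.31066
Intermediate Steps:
X(T) = 4 + T*(3 + T)/2 (X(T) = 4 + ((3 + T)*T)/2 = 4 + (T*(3 + T))/2 = 4 + T*(3 + T)/2)
o(x) = -65 + x (o(x) = ((4 + (½)*(-5)² + (3/2)*(-5)) - 74) + x = ((4 + (½)*25 - 15/2) - 74) + x = ((4 + 25/2 - 15/2) - 74) + x = (9 - 74) + x = -65 + x)
-10648/(-33678) + o(-180)/44470 = -10648/(-33678) + (-65 - 180)/44470 = -10648*(-1/33678) - 245*1/44470 = 5324/16839 - 49/8894 = 46526545/149766066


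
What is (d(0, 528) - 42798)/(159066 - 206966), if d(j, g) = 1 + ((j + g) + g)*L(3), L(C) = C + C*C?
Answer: 1205/1916 ≈ 0.62891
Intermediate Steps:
L(C) = C + C²
d(j, g) = 1 + 12*j + 24*g (d(j, g) = 1 + ((j + g) + g)*(3*(1 + 3)) = 1 + ((g + j) + g)*(3*4) = 1 + (j + 2*g)*12 = 1 + (12*j + 24*g) = 1 + 12*j + 24*g)
(d(0, 528) - 42798)/(159066 - 206966) = ((1 + 12*0 + 24*528) - 42798)/(159066 - 206966) = ((1 + 0 + 12672) - 42798)/(-47900) = (12673 - 42798)*(-1/47900) = -30125*(-1/47900) = 1205/1916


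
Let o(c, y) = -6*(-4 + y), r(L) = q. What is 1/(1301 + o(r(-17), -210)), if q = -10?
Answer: 1/2585 ≈ 0.00038685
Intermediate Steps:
r(L) = -10
o(c, y) = 24 - 6*y
1/(1301 + o(r(-17), -210)) = 1/(1301 + (24 - 6*(-210))) = 1/(1301 + (24 + 1260)) = 1/(1301 + 1284) = 1/2585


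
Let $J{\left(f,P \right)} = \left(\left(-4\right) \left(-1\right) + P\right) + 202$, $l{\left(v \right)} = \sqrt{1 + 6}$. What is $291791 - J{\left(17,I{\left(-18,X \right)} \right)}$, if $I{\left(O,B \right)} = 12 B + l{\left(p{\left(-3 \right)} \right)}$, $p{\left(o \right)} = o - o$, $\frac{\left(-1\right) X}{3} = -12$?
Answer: $291153 - \sqrt{7} \approx 2.9115 \cdot 10^{5}$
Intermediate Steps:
$X = 36$ ($X = \left(-3\right) \left(-12\right) = 36$)
$p{\left(o \right)} = 0$
$l{\left(v \right)} = \sqrt{7}$
$I{\left(O,B \right)} = \sqrt{7} + 12 B$ ($I{\left(O,B \right)} = 12 B + \sqrt{7} = \sqrt{7} + 12 B$)
$J{\left(f,P \right)} = 206 + P$ ($J{\left(f,P \right)} = \left(4 + P\right) + 202 = 206 + P$)
$291791 - J{\left(17,I{\left(-18,X \right)} \right)} = 291791 - \left(206 + \left(\sqrt{7} + 12 \cdot 36\right)\right) = 291791 - \left(206 + \left(\sqrt{7} + 432\right)\right) = 291791 - \left(206 + \left(432 + \sqrt{7}\right)\right) = 291791 - \left(638 + \sqrt{7}\right) = 291153 - \sqrt{7}$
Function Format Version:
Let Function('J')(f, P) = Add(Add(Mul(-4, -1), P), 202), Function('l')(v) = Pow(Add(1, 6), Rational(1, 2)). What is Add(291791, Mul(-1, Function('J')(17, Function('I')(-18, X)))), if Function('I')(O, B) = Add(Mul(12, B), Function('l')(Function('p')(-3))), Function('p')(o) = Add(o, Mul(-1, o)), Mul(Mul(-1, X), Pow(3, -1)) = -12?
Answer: Add(291153, Mul(-1, Pow(7, Rational(1, 2)))) ≈ 2.9115e+5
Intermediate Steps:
X = 36 (X = Mul(-3, -12) = 36)
Function('p')(o) = 0
Function('l')(v) = Pow(7, Rational(1, 2))
Function('I')(O, B) = Add(Pow(7, Rational(1, 2)), Mul(12, B)) (Function('I')(O, B) = Add(Mul(12, B), Pow(7, Rational(1, 2))) = Add(Pow(7, Rational(1, 2)), Mul(12, B)))
Function('J')(f, P) = Add(206, P) (Function('J')(f, P) = Add(Add(4, P), 202) = Add(206, P))
Add(291791, Mul(-1, Function('J')(17, Function('I')(-18, X)))) = Add(291791, Mul(-1, Add(206, Add(Pow(7, Rational(1, 2)), Mul(12, 36))))) = Add(291791, Mul(-1, Add(206, Add(Pow(7, Rational(1, 2)), 432)))) = Add(291791, Mul(-1, Add(206, Add(432, Pow(7, Rational(1, 2)))))) = Add(291791, Mul(-1, Add(638, Pow(7, Rational(1, 2))))) = Add(291791, Add(-638, Mul(-1, Pow(7, Rational(1, 2))))) = Add(291153, Mul(-1, Pow(7, Rational(1, 2))))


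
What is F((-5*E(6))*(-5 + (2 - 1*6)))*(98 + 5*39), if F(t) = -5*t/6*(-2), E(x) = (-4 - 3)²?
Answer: 1076775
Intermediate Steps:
E(x) = 49 (E(x) = (-7)² = 49)
F(t) = 5*t/3 (F(t) = -5*t/6*(-2) = 5*t/3)
F((-5*E(6))*(-5 + (2 - 1*6)))*(98 + 5*39) = (5*((-5*49)*(-5 + (2 - 1*6)))/3)*(98 + 5*39) = (5*(-245*(-5 + (2 - 6)))/3)*(98 + 195) = (5*(-245*(-5 - 4))/3)*293 = (5*(-245*(-9))/3)*293 = ((5/3)*2205)*293 = 3675*293 = 1076775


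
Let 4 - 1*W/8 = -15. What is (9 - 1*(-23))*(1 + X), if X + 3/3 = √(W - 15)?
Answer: 32*√137 ≈ 374.55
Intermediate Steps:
W = 152 (W = 32 - 8*(-15) = 32 + 120 = 152)
X = -1 + √137 (X = -1 + √(152 - 15) = -1 + √137 ≈ 10.705)
(9 - 1*(-23))*(1 + X) = (9 - 1*(-23))*(1 + (-1 + √137)) = (9 + 23)*√137 = 32*√137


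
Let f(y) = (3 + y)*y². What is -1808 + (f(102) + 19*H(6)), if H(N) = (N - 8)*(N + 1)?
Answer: 1090346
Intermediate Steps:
H(N) = (1 + N)*(-8 + N) (H(N) = (-8 + N)*(1 + N) = (1 + N)*(-8 + N))
f(y) = y²*(3 + y)
-1808 + (f(102) + 19*H(6)) = -1808 + (102²*(3 + 102) + 19*(-8 + 6² - 7*6)) = -1808 + (10404*105 + 19*(-8 + 36 - 42)) = -1808 + (1092420 + 19*(-14)) = -1808 + (1092420 - 266) = -1808 + 1092154 = 1090346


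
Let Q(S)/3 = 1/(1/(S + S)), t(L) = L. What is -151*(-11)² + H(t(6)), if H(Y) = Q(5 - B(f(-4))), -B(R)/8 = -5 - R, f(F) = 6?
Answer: -18769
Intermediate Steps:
B(R) = 40 + 8*R (B(R) = -8*(-5 - R) = 40 + 8*R)
Q(S) = 6*S (Q(S) = 3/(1/(S + S)) = 3/(1/(2*S)) = 3/((1/(2*S))) = 3*(2*S) = 6*S)
H(Y) = -498 (H(Y) = 6*(5 - (40 + 8*6)) = 6*(5 - (40 + 48)) = 6*(5 - 1*88) = 6*(5 - 88) = 6*(-83) = -498)
-151*(-11)² + H(t(6)) = -151*(-11)² - 498 = -151*121 - 498 = -18271 - 498 = -18769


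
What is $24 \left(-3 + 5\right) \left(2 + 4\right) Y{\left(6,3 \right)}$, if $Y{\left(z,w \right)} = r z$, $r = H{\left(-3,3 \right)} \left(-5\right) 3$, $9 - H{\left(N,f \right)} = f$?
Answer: $-155520$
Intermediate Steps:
$H{\left(N,f \right)} = 9 - f$
$r = -90$ ($r = \left(9 - 3\right) \left(-5\right) 3 = 6 \left(-5\right) 3 = \left(-30\right) 3 = -90$)
$Y{\left(z,w \right)} = - 90 z$
$24 \left(-3 + 5\right) \left(2 + 4\right) Y{\left(6,3 \right)} = 24 \left(-3 + 5\right) \left(2 + 4\right) \left(\left(-90\right) 6\right) = 24 \cdot 2 \cdot 6 \left(-540\right) = 24 \cdot 12 \left(-540\right) = 288 \left(-540\right) = -155520$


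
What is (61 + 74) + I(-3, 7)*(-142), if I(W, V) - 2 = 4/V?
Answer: -1611/7 ≈ -230.14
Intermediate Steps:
I(W, V) = 2 + 4/V
(61 + 74) + I(-3, 7)*(-142) = (61 + 74) + (2 + 4/7)*(-142) = 135 + (2 + 4*(1/7))*(-142) = 135 + (2 + 4/7)*(-142) = 135 + (18/7)*(-142) = 135 - 2556/7 = -1611/7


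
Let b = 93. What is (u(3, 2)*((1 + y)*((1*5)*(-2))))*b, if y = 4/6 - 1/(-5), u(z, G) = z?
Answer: -5208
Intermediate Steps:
y = 13/15 (y = 4*(⅙) - 1*(-⅕) = ⅔ + ⅕ = 13/15 ≈ 0.86667)
(u(3, 2)*((1 + y)*((1*5)*(-2))))*b = (3*((1 + 13/15)*((1*5)*(-2))))*93 = (3*(28*(5*(-2))/15))*93 = (3*((28/15)*(-10)))*93 = (3*(-56/3))*93 = -56*93 = -5208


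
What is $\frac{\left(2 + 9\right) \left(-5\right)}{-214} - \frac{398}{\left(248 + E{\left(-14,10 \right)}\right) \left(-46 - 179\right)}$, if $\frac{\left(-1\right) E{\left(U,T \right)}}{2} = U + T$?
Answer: $\frac{813293}{3081600} \approx 0.26392$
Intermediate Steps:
$E{\left(U,T \right)} = - 2 T - 2 U$ ($E{\left(U,T \right)} = - 2 \left(U + T\right) = - 2 \left(T + U\right) = - 2 T - 2 U$)
$\frac{\left(2 + 9\right) \left(-5\right)}{-214} - \frac{398}{\left(248 + E{\left(-14,10 \right)}\right) \left(-46 - 179\right)} = \frac{\left(2 + 9\right) \left(-5\right)}{-214} - \frac{398}{\left(248 - -8\right) \left(-46 - 179\right)} = 11 \left(-5\right) \left(- \frac{1}{214}\right) - \frac{398}{\left(248 + \left(-20 + 28\right)\right) \left(-225\right)} = \left(-55\right) \left(- \frac{1}{214}\right) - \frac{398}{\left(248 + 8\right) \left(-225\right)} = \frac{55}{214} - \frac{398}{256 \left(-225\right)} = \frac{55}{214} - \frac{398}{-57600} = \frac{55}{214} - - \frac{199}{28800} = \frac{55}{214} + \frac{199}{28800} = \frac{813293}{3081600}$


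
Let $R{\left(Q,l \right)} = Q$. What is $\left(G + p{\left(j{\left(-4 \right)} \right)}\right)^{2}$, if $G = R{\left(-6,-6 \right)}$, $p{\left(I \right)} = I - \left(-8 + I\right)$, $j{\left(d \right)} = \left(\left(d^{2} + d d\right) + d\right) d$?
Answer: $4$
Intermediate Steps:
$j{\left(d \right)} = d \left(d + 2 d^{2}\right)$ ($j{\left(d \right)} = \left(\left(d^{2} + d^{2}\right) + d\right) d = \left(2 d^{2} + d\right) d = \left(d + 2 d^{2}\right) d = d \left(d + 2 d^{2}\right)$)
$p{\left(I \right)} = 8$
$G = -6$
$\left(G + p{\left(j{\left(-4 \right)} \right)}\right)^{2} = \left(-6 + 8\right)^{2} = 2^{2} = 4$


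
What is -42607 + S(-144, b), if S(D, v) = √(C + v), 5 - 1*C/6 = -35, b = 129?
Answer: -42607 + 3*√41 ≈ -42588.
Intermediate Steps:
C = 240 (C = 30 - 6*(-35) = 30 + 210 = 240)
S(D, v) = √(240 + v)
-42607 + S(-144, b) = -42607 + √(240 + 129) = -42607 + √369 = -42607 + 3*√41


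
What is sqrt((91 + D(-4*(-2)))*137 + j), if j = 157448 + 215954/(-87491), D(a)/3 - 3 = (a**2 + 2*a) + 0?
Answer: sqrt(1561749153394854)/87491 ≈ 451.69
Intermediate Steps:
D(a) = 9 + 3*a**2 + 6*a (D(a) = 9 + 3*((a**2 + 2*a) + 0) = 9 + 3*(a**2 + 2*a) = 9 + (3*a**2 + 6*a) = 9 + 3*a**2 + 6*a)
j = 13775067014/87491 (j = 157448 + 215954*(-1/87491) = 157448 - 215954/87491 = 13775067014/87491 ≈ 1.5745e+5)
sqrt((91 + D(-4*(-2)))*137 + j) = sqrt((91 + (9 + 3*(-4*(-2))**2 + 6*(-4*(-2))))*137 + 13775067014/87491) = sqrt((91 + (9 + 3*8**2 + 6*8))*137 + 13775067014/87491) = sqrt((91 + (9 + 3*64 + 48))*137 + 13775067014/87491) = sqrt((91 + (9 + 192 + 48))*137 + 13775067014/87491) = sqrt((91 + 249)*137 + 13775067014/87491) = sqrt(340*137 + 13775067014/87491) = sqrt(46580 + 13775067014/87491) = sqrt(17850397794/87491) = sqrt(1561749153394854)/87491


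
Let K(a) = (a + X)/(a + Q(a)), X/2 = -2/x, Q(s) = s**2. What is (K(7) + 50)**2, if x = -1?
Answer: 7901721/3136 ≈ 2519.7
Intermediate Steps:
X = 4 (X = 2*(-2/(-1)) = 2*(-2*(-1)) = 2*2 = 4)
K(a) = (4 + a)/(a + a**2) (K(a) = (a + 4)/(a + a**2) = (4 + a)/(a + a**2))
(K(7) + 50)**2 = ((4 + 7)/(7*(1 + 7)) + 50)**2 = ((1/7)*11/8 + 50)**2 = ((1/7)*(1/8)*11 + 50)**2 = (11/56 + 50)**2 = (2811/56)**2 = 7901721/3136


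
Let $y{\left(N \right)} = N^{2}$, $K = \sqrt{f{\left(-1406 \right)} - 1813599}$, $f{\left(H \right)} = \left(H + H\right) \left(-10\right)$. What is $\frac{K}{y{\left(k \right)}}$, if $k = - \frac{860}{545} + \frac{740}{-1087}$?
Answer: $\frac{14038221289 i \sqrt{1785479}}{71622605376} \approx 261.9 i$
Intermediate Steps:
$f{\left(H \right)} = - 20 H$ ($f{\left(H \right)} = 2 H \left(-10\right) = - 20 H$)
$k = - \frac{267624}{118483}$ ($k = \left(-860\right) \frac{1}{545} + 740 \left(- \frac{1}{1087}\right) = - \frac{172}{109} - \frac{740}{1087} = - \frac{267624}{118483} \approx -2.2588$)
$K = i \sqrt{1785479}$ ($K = \sqrt{\left(-20\right) \left(-1406\right) - 1813599} = \sqrt{28120 - 1813599} = \sqrt{-1785479} = i \sqrt{1785479} \approx 1336.2 i$)
$\frac{K}{y{\left(k \right)}} = \frac{i \sqrt{1785479}}{\left(- \frac{267624}{118483}\right)^{2}} = \frac{i \sqrt{1785479}}{\frac{71622605376}{14038221289}} = i \sqrt{1785479} \cdot \frac{14038221289}{71622605376} = \frac{14038221289 i \sqrt{1785479}}{71622605376}$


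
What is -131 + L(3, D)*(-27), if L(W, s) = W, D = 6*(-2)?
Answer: -212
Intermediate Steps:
D = -12
-131 + L(3, D)*(-27) = -131 + 3*(-27) = -131 - 81 = -212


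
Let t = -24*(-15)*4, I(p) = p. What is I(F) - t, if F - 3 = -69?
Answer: -1506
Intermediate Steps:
F = -66 (F = 3 - 69 = -66)
t = 1440 (t = 360*4 = 1440)
I(F) - t = -66 - 1*1440 = -66 - 1440 = -1506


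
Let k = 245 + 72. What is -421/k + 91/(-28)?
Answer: -5805/1268 ≈ -4.5781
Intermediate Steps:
k = 317
-421/k + 91/(-28) = -421/317 + 91/(-28) = -421*1/317 + 91*(-1/28) = -421/317 - 13/4 = -5805/1268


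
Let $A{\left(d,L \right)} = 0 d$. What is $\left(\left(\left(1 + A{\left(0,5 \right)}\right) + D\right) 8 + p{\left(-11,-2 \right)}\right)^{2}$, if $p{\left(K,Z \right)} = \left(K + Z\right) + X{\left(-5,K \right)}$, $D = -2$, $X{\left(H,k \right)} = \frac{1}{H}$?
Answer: $\frac{11236}{25} \approx 449.44$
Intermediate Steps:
$p{\left(K,Z \right)} = - \frac{1}{5} + K + Z$ ($p{\left(K,Z \right)} = \left(K + Z\right) + \frac{1}{-5} = \left(K + Z\right) - \frac{1}{5} = - \frac{1}{5} + K + Z$)
$A{\left(d,L \right)} = 0$
$\left(\left(\left(1 + A{\left(0,5 \right)}\right) + D\right) 8 + p{\left(-11,-2 \right)}\right)^{2} = \left(\left(\left(1 + 0\right) - 2\right) 8 - \frac{66}{5}\right)^{2} = \left(\left(1 - 2\right) 8 - \frac{66}{5}\right)^{2} = \left(\left(-1\right) 8 - \frac{66}{5}\right)^{2} = \left(-8 - \frac{66}{5}\right)^{2} = \left(- \frac{106}{5}\right)^{2} = \frac{11236}{25}$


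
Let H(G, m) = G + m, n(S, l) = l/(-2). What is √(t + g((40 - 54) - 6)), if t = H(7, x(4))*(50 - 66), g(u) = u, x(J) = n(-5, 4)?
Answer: 10*I ≈ 10.0*I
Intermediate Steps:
n(S, l) = -l/2
x(J) = -2 (x(J) = -½*4 = -2)
t = -80 (t = (7 - 2)*(50 - 66) = 5*(-16) = -80)
√(t + g((40 - 54) - 6)) = √(-80 + ((40 - 54) - 6)) = √(-80 + (-14 - 6)) = √(-80 - 20) = √(-100) = 10*I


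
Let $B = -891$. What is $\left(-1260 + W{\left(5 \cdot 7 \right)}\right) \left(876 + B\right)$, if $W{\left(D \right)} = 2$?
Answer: $18870$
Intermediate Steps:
$\left(-1260 + W{\left(5 \cdot 7 \right)}\right) \left(876 + B\right) = \left(-1260 + 2\right) \left(876 - 891\right) = \left(-1258\right) \left(-15\right) = 18870$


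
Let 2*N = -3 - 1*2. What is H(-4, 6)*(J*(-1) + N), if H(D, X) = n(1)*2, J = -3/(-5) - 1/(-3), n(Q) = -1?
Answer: 103/15 ≈ 6.8667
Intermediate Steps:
N = -5/2 (N = (-3 - 1*2)/2 = (-3 - 2)/2 = (½)*(-5) = -5/2 ≈ -2.5000)
J = 14/15 (J = -3*(-⅕) - 1*(-⅓) = ⅗ + ⅓ = 14/15 ≈ 0.93333)
H(D, X) = -2 (H(D, X) = -1*2 = -2)
H(-4, 6)*(J*(-1) + N) = -2*((14/15)*(-1) - 5/2) = -2*(-14/15 - 5/2) = -2*(-103/30) = 103/15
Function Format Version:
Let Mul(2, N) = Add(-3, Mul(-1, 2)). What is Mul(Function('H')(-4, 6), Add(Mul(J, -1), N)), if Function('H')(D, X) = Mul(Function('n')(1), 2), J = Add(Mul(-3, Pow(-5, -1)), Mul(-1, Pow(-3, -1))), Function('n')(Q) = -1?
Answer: Rational(103, 15) ≈ 6.8667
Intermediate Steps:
N = Rational(-5, 2) (N = Mul(Rational(1, 2), Add(-3, Mul(-1, 2))) = Mul(Rational(1, 2), Add(-3, -2)) = Mul(Rational(1, 2), -5) = Rational(-5, 2) ≈ -2.5000)
J = Rational(14, 15) (J = Add(Mul(-3, Rational(-1, 5)), Mul(-1, Rational(-1, 3))) = Add(Rational(3, 5), Rational(1, 3)) = Rational(14, 15) ≈ 0.93333)
Function('H')(D, X) = -2 (Function('H')(D, X) = Mul(-1, 2) = -2)
Mul(Function('H')(-4, 6), Add(Mul(J, -1), N)) = Mul(-2, Add(Mul(Rational(14, 15), -1), Rational(-5, 2))) = Mul(-2, Add(Rational(-14, 15), Rational(-5, 2))) = Mul(-2, Rational(-103, 30)) = Rational(103, 15)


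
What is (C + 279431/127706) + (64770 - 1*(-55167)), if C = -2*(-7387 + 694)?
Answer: 17026426469/127706 ≈ 1.3333e+5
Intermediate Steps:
C = 13386 (C = -2*(-6693) = 13386)
(C + 279431/127706) + (64770 - 1*(-55167)) = (13386 + 279431/127706) + (64770 - 1*(-55167)) = (13386 + 279431*(1/127706)) + (64770 + 55167) = (13386 + 279431/127706) + 119937 = 1709751947/127706 + 119937 = 17026426469/127706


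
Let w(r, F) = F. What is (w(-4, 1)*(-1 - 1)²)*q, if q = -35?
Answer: -140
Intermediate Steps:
(w(-4, 1)*(-1 - 1)²)*q = (1*(-1 - 1)²)*(-35) = (1*(-2)²)*(-35) = (1*4)*(-35) = 4*(-35) = -140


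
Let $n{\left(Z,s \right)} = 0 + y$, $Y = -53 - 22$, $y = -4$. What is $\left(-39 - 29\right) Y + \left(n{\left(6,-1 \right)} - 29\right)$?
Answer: $5067$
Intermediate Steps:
$Y = -75$
$n{\left(Z,s \right)} = -4$ ($n{\left(Z,s \right)} = 0 - 4 = -4$)
$\left(-39 - 29\right) Y + \left(n{\left(6,-1 \right)} - 29\right) = \left(-39 - 29\right) \left(-75\right) - 33 = \left(-68\right) \left(-75\right) - 33 = 5100 - 33 = 5067$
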